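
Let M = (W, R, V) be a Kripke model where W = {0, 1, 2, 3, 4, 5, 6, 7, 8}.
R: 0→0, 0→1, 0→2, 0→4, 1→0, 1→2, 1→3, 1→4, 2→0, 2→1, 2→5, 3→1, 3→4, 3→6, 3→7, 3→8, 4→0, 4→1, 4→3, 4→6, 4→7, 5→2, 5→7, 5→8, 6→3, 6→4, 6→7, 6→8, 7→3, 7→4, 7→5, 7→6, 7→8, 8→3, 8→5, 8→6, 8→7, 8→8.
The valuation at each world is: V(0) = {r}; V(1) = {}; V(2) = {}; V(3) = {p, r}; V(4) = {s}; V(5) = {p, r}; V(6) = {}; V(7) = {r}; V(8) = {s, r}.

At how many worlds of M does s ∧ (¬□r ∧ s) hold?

2

Recall that □ψ holds at a world iff ψ holds at every accessible world, and ◇ψ holds iff ψ holds at some accessible world.
Let φ = s ∧ (¬□r ∧ s). Evaluate φ at each world:
  0 (successors {0, 1, 2, 4}): φ is false.
  1 (successors {0, 2, 3, 4}): φ is false.
  2 (successors {0, 1, 5}): φ is false.
  3 (successors {1, 4, 6, 7, 8}): φ is false.
  4 (successors {0, 1, 3, 6, 7}): φ is true.
  5 (successors {2, 7, 8}): φ is false.
  6 (successors {3, 4, 7, 8}): φ is false.
  7 (successors {3, 4, 5, 6, 8}): φ is false.
  8 (successors {3, 5, 6, 7, 8}): φ is true.
For instance, at 5:
  At 5: s is false, ¬□r ∧ s is false, so s ∧ (¬□r ∧ s) is false.
    At 5: ¬□r is true, s is false, so ¬□r ∧ s is false.
      At 5: □r is false, so ¬□r is true.
Satisfying worlds: {4, 8}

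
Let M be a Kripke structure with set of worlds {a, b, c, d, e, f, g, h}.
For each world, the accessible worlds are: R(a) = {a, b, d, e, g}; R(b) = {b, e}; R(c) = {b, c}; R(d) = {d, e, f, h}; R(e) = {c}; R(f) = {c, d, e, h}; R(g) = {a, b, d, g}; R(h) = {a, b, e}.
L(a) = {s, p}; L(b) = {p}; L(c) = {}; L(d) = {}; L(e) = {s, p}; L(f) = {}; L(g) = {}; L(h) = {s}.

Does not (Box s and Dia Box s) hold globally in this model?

Yes

Let φ = not (Box s and Dia Box s). Evaluate φ at each world:
  a (successors {a, b, d, e, g}): φ is true.
  b (successors {b, e}): φ is true.
  c (successors {b, c}): φ is true.
  d (successors {d, e, f, h}): φ is true.
  e (successors {c}): φ is true.
  f (successors {c, d, e, h}): φ is true.
  g (successors {a, b, d, g}): φ is true.
  h (successors {a, b, e}): φ is true.
For instance, at c:
  At c: Box s and Dia Box s is false, so not (Box s and Dia Box s) is true.
    At c: Box s is false, Dia Box s is false, so Box s and Dia Box s is false.
      At c: Box s requires s at every successor {b, c}.
        s fails at b, so Box s is false at c.
      At c: Dia Box s requires Box s at some successor in {b, c}.
        At b: Box s is false.
        At c: Box s is false.
      So Dia Box s is false at c.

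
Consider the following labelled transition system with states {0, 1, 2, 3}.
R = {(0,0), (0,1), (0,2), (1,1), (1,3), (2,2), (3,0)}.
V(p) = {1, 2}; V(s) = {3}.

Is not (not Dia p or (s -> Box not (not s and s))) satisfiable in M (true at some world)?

Let φ = not (not Dia p or (s -> Box not (not s and s))). Evaluate φ at each world:
  0 (successors {0, 1, 2}): φ is false.
  1 (successors {1, 3}): φ is false.
  2 (successors {2}): φ is false.
  3 (successors {0}): φ is false.
For instance, at 0:
  At 0: not Dia p or (s -> Box not (not s and s)) is true, so not (not Dia p or (s -> Box not (not s and s))) is false.
    At 0: not Dia p is false, s -> Box not (not s and s) is true, so not Dia p or (s -> Box not (not s and s)) is true.
      At 0: Dia p is true, so not Dia p is false.
      At 0: s is false, Box not (not s and s) is true, so s -> Box not (not s and s) is true.

No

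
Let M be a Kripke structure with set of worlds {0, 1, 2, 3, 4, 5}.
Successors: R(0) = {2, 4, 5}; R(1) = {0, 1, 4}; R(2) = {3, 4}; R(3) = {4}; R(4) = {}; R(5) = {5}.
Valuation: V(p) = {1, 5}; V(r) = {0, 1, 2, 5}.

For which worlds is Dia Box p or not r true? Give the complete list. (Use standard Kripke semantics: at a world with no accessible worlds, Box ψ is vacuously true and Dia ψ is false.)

0, 1, 2, 3, 4, 5

Let φ = Dia Box p or not r. Evaluate φ at each world:
  0 (successors {2, 4, 5}): φ is true.
  1 (successors {0, 1, 4}): φ is true.
  2 (successors {3, 4}): φ is true.
  3 (successors {4}): φ is true.
  4 (successors ∅): φ is true.
  5 (successors {5}): φ is true.
For instance, at 1:
  At 1: Dia Box p is true, not r is false, so Dia Box p or not r is true.
    At 1: Dia Box p requires Box p at some successor in {0, 1, 4}.
      Box p holds at 4, so Dia Box p is true at 1.
Satisfying worlds: {0, 1, 2, 3, 4, 5}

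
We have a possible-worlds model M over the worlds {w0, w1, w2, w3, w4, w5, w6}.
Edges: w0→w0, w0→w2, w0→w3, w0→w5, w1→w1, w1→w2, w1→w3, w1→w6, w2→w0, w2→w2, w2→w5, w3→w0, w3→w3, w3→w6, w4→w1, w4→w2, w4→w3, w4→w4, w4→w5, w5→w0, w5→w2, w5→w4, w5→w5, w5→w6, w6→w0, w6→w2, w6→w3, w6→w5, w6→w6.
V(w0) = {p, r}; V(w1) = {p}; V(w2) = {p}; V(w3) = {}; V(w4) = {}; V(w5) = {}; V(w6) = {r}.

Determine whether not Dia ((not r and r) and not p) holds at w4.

At w4: Dia ((not r and r) and not p) is false, so not Dia ((not r and r) and not p) is true.
  At w4: Dia ((not r and r) and not p) requires (not r and r) and not p at some successor in {w1, w2, w3, w4, w5}.
    At w1: (not r and r) and not p is false.
    At w2: (not r and r) and not p is false.
    At w3: (not r and r) and not p is false.
    At w4: (not r and r) and not p is false.
    At w5: (not r and r) and not p is false.
  So Dia ((not r and r) and not p) is false at w4.

Yes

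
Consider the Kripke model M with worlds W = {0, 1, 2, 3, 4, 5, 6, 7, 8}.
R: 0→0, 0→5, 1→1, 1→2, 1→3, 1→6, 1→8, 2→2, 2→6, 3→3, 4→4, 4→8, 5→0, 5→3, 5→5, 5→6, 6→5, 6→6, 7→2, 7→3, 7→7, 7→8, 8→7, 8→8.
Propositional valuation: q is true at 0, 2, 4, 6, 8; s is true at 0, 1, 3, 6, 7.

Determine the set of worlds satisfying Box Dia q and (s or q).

Let φ = Box Dia q and (s or q). Evaluate φ at each world:
  0 (successors {0, 5}): φ is true.
  1 (successors {1, 2, 3, 6, 8}): φ is false.
  2 (successors {2, 6}): φ is true.
  3 (successors {3}): φ is false.
  4 (successors {4, 8}): φ is true.
  5 (successors {0, 3, 5, 6}): φ is false.
  6 (successors {5, 6}): φ is true.
  7 (successors {2, 3, 7, 8}): φ is false.
  8 (successors {7, 8}): φ is true.
For instance, at 6:
  At 6: Box Dia q is true, s or q is true, so Box Dia q and (s or q) is true.
    At 6: Box Dia q requires Dia q at every successor {5, 6}.
      At 5: Dia q is true.
      At 6: Dia q is true.
    So Box Dia q is true at 6.
Satisfying worlds: {0, 2, 4, 6, 8}

0, 2, 4, 6, 8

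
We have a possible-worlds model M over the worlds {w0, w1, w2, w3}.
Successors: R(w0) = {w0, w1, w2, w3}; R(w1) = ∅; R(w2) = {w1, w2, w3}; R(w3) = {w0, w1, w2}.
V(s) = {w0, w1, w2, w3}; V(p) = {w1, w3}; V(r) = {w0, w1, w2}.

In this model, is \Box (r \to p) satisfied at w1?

Yes

Recall that \Box ψ holds at a world iff ψ holds at every accessible world, and \Diamond ψ holds iff ψ holds at some accessible world.
At w1: no accessible worlds, so \Box (r \to p) holds vacuously.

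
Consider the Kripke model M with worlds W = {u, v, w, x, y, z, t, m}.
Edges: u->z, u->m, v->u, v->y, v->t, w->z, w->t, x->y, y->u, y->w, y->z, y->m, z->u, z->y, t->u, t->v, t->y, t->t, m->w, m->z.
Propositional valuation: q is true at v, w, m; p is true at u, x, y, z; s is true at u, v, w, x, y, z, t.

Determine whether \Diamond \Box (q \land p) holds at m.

No

At m: \Diamond \Box (q \land p) requires \Box (q \land p) at some successor in {w, z}.
  At w: \Box (q \land p) is false.
  At z: \Box (q \land p) is false.
So \Diamond \Box (q \land p) is false at m.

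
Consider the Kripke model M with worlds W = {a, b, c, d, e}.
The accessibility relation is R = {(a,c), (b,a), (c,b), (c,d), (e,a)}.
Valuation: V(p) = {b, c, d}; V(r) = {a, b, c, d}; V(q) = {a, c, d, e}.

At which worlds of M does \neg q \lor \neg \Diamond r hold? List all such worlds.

Let φ = \neg q \lor \neg \Diamond r. Evaluate φ at each world:
  a (successors {c}): φ is false.
  b (successors {a}): φ is true.
  c (successors {b, d}): φ is false.
  d (successors ∅): φ is true.
  e (successors {a}): φ is false.
For instance, at e:
  At e: \neg q is false, \neg \Diamond r is false, so \neg q \lor \neg \Diamond r is false.
    At e: \Diamond r is true, so \neg \Diamond r is false.
      At e: \Diamond r requires r at some successor in {a}.
        r holds at a, so \Diamond r is true at e.
Satisfying worlds: {b, d}

b, d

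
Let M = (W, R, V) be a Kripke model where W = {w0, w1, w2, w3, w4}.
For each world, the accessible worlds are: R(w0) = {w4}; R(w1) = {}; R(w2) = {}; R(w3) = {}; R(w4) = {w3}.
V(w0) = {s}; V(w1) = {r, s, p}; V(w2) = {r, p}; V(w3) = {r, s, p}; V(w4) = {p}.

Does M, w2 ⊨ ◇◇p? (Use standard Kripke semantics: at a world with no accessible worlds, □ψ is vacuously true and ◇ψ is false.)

No

At w2: no accessible worlds, so ◇◇p is false.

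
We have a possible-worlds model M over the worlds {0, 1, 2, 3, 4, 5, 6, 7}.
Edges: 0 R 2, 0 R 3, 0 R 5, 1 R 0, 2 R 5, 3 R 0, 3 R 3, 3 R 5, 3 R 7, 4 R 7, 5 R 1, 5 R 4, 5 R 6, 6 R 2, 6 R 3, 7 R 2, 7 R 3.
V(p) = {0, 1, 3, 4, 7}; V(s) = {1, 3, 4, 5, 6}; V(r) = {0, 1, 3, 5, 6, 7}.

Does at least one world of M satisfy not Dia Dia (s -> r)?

No

Let φ = not Dia Dia (s -> r). Evaluate φ at each world:
  0 (successors {2, 3, 5}): φ is false.
  1 (successors {0}): φ is false.
  2 (successors {5}): φ is false.
  3 (successors {0, 3, 5, 7}): φ is false.
  4 (successors {7}): φ is false.
  5 (successors {1, 4, 6}): φ is false.
  6 (successors {2, 3}): φ is false.
  7 (successors {2, 3}): φ is false.
For instance, at 3:
  At 3: Dia Dia (s -> r) is true, so not Dia Dia (s -> r) is false.
    At 3: Dia Dia (s -> r) requires Dia (s -> r) at some successor in {0, 3, 5, 7}.
      Dia (s -> r) holds at 0, so Dia Dia (s -> r) is true at 3.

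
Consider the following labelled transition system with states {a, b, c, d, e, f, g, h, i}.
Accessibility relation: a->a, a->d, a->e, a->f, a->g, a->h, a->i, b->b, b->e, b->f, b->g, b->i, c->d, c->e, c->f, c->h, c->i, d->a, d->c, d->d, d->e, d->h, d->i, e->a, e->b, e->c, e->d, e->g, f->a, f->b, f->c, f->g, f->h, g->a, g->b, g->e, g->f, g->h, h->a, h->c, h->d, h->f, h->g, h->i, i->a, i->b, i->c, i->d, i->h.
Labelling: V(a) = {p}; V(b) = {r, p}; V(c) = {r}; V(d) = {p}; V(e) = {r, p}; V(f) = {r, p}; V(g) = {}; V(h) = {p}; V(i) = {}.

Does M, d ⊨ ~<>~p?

No

At d: <>~p is true, so ~<>~p is false.
  At d: <>~p requires ~p at some successor in {a, c, d, e, h, i}.
    ~p holds at c, so <>~p is true at d.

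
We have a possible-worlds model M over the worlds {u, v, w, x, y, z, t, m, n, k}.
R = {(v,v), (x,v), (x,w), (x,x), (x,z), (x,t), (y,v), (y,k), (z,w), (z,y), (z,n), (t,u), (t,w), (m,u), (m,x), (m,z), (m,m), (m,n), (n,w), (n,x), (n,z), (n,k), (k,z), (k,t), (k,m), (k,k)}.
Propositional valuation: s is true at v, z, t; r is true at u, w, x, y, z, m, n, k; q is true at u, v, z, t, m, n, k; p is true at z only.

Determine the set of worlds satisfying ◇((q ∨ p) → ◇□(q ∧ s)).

Let φ = ◇((q ∨ p) → ◇□(q ∧ s)). Evaluate φ at each world:
  u (successors ∅): φ is false.
  v (successors {v}): φ is true.
  w (successors ∅): φ is false.
  x (successors {v, w, x, z, t}): φ is true.
  y (successors {v, k}): φ is true.
  z (successors {w, y, n}): φ is true.
  t (successors {u, w}): φ is true.
  m (successors {u, x, z, m, n}): φ is true.
  n (successors {w, x, z, k}): φ is true.
  k (successors {z, t, m, k}): φ is true.
For instance, at k:
  At k: ◇((q ∨ p) → ◇□(q ∧ s)) requires (q ∨ p) → ◇□(q ∧ s) at some successor in {z, t, m, k}.
    (q ∨ p) → ◇□(q ∧ s) holds at z, so ◇((q ∨ p) → ◇□(q ∧ s)) is true at k.
      At z: q ∨ p is true, ◇□(q ∧ s) is true, so (q ∨ p) → ◇□(q ∧ s) is true.
Satisfying worlds: {v, x, y, z, t, m, n, k}

v, x, y, z, t, m, n, k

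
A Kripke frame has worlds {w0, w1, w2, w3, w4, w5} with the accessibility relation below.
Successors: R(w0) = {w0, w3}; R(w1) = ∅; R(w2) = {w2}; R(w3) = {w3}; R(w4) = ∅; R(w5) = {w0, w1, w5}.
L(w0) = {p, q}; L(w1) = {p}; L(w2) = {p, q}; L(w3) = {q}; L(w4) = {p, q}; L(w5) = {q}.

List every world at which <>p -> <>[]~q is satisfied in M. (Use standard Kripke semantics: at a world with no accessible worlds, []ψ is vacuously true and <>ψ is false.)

w1, w3, w4, w5

Recall that []ψ holds at a world iff ψ holds at every accessible world, and <>ψ holds iff ψ holds at some accessible world.
Let φ = <>p -> <>[]~q. Evaluate φ at each world:
  w0 (successors {w0, w3}): φ is false.
  w1 (successors ∅): φ is true.
  w2 (successors {w2}): φ is false.
  w3 (successors {w3}): φ is true.
  w4 (successors ∅): φ is true.
  w5 (successors {w0, w1, w5}): φ is true.
For instance, at w0:
  At w0: <>p is true, <>[]~q is false, so <>p -> <>[]~q is false.
    At w0: <>p requires p at some successor in {w0, w3}.
      p holds at w0, so <>p is true at w0.
    At w0: <>[]~q requires []~q at some successor in {w0, w3}.
      At w0: []~q is false.
      At w3: []~q is false.
    So <>[]~q is false at w0.
Satisfying worlds: {w1, w3, w4, w5}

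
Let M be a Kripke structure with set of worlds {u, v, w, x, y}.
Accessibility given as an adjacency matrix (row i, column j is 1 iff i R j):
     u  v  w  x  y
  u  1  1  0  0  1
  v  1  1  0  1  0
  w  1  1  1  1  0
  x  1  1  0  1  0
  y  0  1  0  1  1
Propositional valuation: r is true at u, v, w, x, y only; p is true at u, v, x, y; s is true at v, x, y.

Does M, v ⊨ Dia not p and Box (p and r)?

No

At v: Dia not p is false, Box (p and r) is true, so Dia not p and Box (p and r) is false.
  At v: Dia not p requires not p at some successor in {u, v, x}.
    At u: not p is false.
    At v: not p is false.
    At x: not p is false.
  So Dia not p is false at v.
  At v: Box (p and r) requires p and r at every successor {u, v, x}.
    At u: p and r is true.
    At v: p and r is true.
    At x: p and r is true.
  So Box (p and r) is true at v.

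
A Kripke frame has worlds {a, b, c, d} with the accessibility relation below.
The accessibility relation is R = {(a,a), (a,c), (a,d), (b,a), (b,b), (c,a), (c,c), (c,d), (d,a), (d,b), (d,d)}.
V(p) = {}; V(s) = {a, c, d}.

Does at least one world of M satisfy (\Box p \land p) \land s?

No

Let φ = (\Box p \land p) \land s. Evaluate φ at each world:
  a (successors {a, c, d}): φ is false.
  b (successors {a, b}): φ is false.
  c (successors {a, c, d}): φ is false.
  d (successors {a, b, d}): φ is false.
For instance, at b:
  At b: \Box p \land p is false, s is false, so (\Box p \land p) \land s is false.
    At b: \Box p is false, p is false, so \Box p \land p is false.
      At b: \Box p requires p at every successor {a, b}.
        p fails at a, so \Box p is false at b.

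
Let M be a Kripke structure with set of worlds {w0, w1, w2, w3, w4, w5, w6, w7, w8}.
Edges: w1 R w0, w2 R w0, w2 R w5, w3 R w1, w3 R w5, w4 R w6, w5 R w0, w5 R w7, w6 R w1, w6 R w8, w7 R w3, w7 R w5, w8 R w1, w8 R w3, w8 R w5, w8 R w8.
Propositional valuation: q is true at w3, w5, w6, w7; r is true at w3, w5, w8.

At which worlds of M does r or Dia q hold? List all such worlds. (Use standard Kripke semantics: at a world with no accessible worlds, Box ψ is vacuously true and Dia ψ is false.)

Let φ = r or Dia q. Evaluate φ at each world:
  w0 (successors ∅): φ is false.
  w1 (successors {w0}): φ is false.
  w2 (successors {w0, w5}): φ is true.
  w3 (successors {w1, w5}): φ is true.
  w4 (successors {w6}): φ is true.
  w5 (successors {w0, w7}): φ is true.
  w6 (successors {w1, w8}): φ is false.
  w7 (successors {w3, w5}): φ is true.
  w8 (successors {w1, w3, w5, w8}): φ is true.
For instance, at w3:
  At w3: r is true, Dia q is true, so r or Dia q is true.
    At w3: Dia q requires q at some successor in {w1, w5}.
      q holds at w5, so Dia q is true at w3.
Satisfying worlds: {w2, w3, w4, w5, w7, w8}

w2, w3, w4, w5, w7, w8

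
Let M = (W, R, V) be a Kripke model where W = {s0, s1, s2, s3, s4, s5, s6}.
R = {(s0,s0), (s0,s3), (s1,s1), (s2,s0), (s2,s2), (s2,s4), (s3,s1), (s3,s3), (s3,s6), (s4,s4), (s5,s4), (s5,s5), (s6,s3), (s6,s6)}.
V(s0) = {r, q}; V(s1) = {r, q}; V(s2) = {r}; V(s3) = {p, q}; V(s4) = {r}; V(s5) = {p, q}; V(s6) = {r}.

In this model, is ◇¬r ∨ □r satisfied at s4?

Yes

At s4: ◇¬r is false, □r is true, so ◇¬r ∨ □r is true.
  At s4: ◇¬r requires ¬r at some successor in {s4}.
    At s4: ¬r is false.
  So ◇¬r is false at s4.
  At s4: □r requires r at every successor {s4}.
    At s4: r is true.
  So □r is true at s4.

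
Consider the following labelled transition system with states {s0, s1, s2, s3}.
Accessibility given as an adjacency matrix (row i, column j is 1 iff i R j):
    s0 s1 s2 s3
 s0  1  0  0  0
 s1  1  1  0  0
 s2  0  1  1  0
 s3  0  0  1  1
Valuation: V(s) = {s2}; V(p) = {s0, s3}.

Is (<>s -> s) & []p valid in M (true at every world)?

No

Let φ = (<>s -> s) & []p. Evaluate φ at each world:
  s0 (successors {s0}): φ is true.
  s1 (successors {s0, s1}): φ is false.
  s2 (successors {s1, s2}): φ is false.
  s3 (successors {s2, s3}): φ is false.
Detail at s1 (counterexample):
  At s1: <>s -> s is true, []p is false, so (<>s -> s) & []p is false.
    At s1: <>s is false, s is false, so <>s -> s is true.
      At s1: <>s requires s at some successor in {s0, s1}.
        At s0: s is false.
        At s1: s is false.
      So <>s is false at s1.
    At s1: []p requires p at every successor {s0, s1}.
      p fails at s1, so []p is false at s1.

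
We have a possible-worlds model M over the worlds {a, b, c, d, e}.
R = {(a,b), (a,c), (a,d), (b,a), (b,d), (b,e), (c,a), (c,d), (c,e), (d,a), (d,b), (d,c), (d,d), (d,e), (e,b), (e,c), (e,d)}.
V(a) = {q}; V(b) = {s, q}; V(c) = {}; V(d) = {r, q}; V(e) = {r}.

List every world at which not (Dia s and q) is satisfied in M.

b, c, e

Let φ = not (Dia s and q). Evaluate φ at each world:
  a (successors {b, c, d}): φ is false.
  b (successors {a, d, e}): φ is true.
  c (successors {a, d, e}): φ is true.
  d (successors {a, b, c, d, e}): φ is false.
  e (successors {b, c, d}): φ is true.
For instance, at c:
  At c: Dia s and q is false, so not (Dia s and q) is true.
    At c: Dia s is false, q is false, so Dia s and q is false.
      At c: Dia s requires s at some successor in {a, d, e}.
        At a: s is false.
        At d: s is false.
        At e: s is false.
      So Dia s is false at c.
Satisfying worlds: {b, c, e}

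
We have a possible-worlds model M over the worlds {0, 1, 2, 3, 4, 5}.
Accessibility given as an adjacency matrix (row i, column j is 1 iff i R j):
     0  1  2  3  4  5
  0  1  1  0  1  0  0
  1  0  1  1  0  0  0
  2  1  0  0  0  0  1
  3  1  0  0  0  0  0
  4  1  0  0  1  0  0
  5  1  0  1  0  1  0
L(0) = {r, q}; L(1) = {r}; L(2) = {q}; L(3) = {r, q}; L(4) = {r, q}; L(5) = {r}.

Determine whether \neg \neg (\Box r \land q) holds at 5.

No

At 5: \neg (\Box r \land q) is true, so \neg \neg (\Box r \land q) is false.
  At 5: \Box r \land q is false, so \neg (\Box r \land q) is true.
    At 5: \Box r is false, q is false, so \Box r \land q is false.
      At 5: \Box r requires r at every successor {0, 2, 4}.
        r fails at 2, so \Box r is false at 5.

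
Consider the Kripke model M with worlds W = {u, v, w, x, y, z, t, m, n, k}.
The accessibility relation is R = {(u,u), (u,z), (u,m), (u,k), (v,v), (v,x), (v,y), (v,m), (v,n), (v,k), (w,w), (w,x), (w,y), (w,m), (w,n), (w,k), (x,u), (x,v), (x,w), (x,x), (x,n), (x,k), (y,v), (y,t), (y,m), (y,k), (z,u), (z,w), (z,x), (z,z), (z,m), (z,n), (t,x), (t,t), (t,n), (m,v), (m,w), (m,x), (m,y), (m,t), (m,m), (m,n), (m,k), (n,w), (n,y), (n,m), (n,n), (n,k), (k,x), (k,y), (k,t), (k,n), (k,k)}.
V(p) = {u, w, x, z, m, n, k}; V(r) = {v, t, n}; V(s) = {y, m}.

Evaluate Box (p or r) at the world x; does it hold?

Yes

At x: Box (p or r) requires p or r at every successor {u, v, w, x, n, k}.
  At u: p or r is true.
  At v: p or r is true.
  At w: p or r is true.
  At x: p or r is true.
  At n: p or r is true.
  At k: p or r is true.
So Box (p or r) is true at x.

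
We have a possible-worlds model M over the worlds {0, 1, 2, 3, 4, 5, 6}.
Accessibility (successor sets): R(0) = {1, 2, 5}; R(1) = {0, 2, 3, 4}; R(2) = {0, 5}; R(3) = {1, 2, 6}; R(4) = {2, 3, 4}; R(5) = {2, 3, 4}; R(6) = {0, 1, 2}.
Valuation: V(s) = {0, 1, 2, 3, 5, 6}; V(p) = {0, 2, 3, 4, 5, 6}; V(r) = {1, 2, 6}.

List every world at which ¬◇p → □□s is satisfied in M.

0, 1, 2, 3, 4, 5, 6

Recall that □ψ holds at a world iff ψ holds at every accessible world, and ◇ψ holds iff ψ holds at some accessible world.
Let φ = ¬◇p → □□s. Evaluate φ at each world:
  0 (successors {1, 2, 5}): φ is true.
  1 (successors {0, 2, 3, 4}): φ is true.
  2 (successors {0, 5}): φ is true.
  3 (successors {1, 2, 6}): φ is true.
  4 (successors {2, 3, 4}): φ is true.
  5 (successors {2, 3, 4}): φ is true.
  6 (successors {0, 1, 2}): φ is true.
For instance, at 5:
  At 5: ¬◇p is false, □□s is false, so ¬◇p → □□s is true.
    At 5: ◇p is true, so ¬◇p is false.
      At 5: ◇p requires p at some successor in {2, 3, 4}.
        p holds at 2, so ◇p is true at 5.
    At 5: □□s requires □s at every successor {2, 3, 4}.
      □s fails at 4, so □□s is false at 5.
Satisfying worlds: {0, 1, 2, 3, 4, 5, 6}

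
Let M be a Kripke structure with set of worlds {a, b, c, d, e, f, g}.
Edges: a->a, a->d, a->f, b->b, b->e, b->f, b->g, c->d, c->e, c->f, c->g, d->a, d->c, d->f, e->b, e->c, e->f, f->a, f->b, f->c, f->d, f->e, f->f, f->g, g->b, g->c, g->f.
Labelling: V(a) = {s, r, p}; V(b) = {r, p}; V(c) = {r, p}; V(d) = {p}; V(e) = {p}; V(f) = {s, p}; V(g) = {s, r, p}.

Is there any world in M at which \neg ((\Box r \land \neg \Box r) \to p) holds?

Recall that \Box ψ holds at a world iff ψ holds at every accessible world, and \Diamond ψ holds iff ψ holds at some accessible world.
Let φ = \neg ((\Box r \land \neg \Box r) \to p). Evaluate φ at each world:
  a (successors {a, d, f}): φ is false.
  b (successors {b, e, f, g}): φ is false.
  c (successors {d, e, f, g}): φ is false.
  d (successors {a, c, f}): φ is false.
  e (successors {b, c, f}): φ is false.
  f (successors {a, b, c, d, e, f, g}): φ is false.
  g (successors {b, c, f}): φ is false.
For instance, at c:
  At c: (\Box r \land \neg \Box r) \to p is true, so \neg ((\Box r \land \neg \Box r) \to p) is false.
    At c: \Box r \land \neg \Box r is false, p is true, so (\Box r \land \neg \Box r) \to p is true.
      At c: \Box r is false, \neg \Box r is true, so \Box r \land \neg \Box r is false.

No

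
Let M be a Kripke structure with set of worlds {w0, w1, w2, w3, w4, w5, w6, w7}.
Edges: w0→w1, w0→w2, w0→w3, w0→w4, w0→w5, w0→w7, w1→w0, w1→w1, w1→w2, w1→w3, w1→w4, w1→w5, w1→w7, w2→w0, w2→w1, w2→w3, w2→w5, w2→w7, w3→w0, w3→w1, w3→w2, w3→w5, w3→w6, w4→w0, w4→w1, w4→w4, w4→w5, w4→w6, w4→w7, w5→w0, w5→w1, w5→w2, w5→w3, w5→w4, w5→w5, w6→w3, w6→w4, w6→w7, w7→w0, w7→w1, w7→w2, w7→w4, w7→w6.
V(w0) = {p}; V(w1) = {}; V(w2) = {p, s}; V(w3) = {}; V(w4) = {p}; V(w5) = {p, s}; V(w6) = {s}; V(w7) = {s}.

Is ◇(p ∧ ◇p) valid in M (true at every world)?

Yes

Let φ = ◇(p ∧ ◇p). Evaluate φ at each world:
  w0 (successors {w1, w2, w3, w4, w5, w7}): φ is true.
  w1 (successors {w0, w1, w2, w3, w4, w5, w7}): φ is true.
  w2 (successors {w0, w1, w3, w5, w7}): φ is true.
  w3 (successors {w0, w1, w2, w5, w6}): φ is true.
  w4 (successors {w0, w1, w4, w5, w6, w7}): φ is true.
  w5 (successors {w0, w1, w2, w3, w4, w5}): φ is true.
  w6 (successors {w3, w4, w7}): φ is true.
  w7 (successors {w0, w1, w2, w4, w6}): φ is true.
For instance, at w3:
  At w3: ◇(p ∧ ◇p) requires p ∧ ◇p at some successor in {w0, w1, w2, w5, w6}.
    p ∧ ◇p holds at w0, so ◇(p ∧ ◇p) is true at w3.
      At w0: p is true, ◇p is true, so p ∧ ◇p is true.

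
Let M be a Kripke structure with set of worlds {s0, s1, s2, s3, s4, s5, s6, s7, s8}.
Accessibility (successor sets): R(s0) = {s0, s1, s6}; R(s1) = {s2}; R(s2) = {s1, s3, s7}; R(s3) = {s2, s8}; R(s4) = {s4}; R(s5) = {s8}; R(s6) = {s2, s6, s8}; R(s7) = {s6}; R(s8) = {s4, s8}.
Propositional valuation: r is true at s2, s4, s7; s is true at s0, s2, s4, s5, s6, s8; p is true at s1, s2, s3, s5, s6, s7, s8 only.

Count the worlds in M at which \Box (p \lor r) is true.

8

Let φ = \Box (p \lor r). Evaluate φ at each world:
  s0 (successors {s0, s1, s6}): φ is false.
  s1 (successors {s2}): φ is true.
  s2 (successors {s1, s3, s7}): φ is true.
  s3 (successors {s2, s8}): φ is true.
  s4 (successors {s4}): φ is true.
  s5 (successors {s8}): φ is true.
  s6 (successors {s2, s6, s8}): φ is true.
  s7 (successors {s6}): φ is true.
  s8 (successors {s4, s8}): φ is true.
For instance, at s4:
  At s4: \Box (p \lor r) requires p \lor r at every successor {s4}.
    At s4: p \lor r is true.
  So \Box (p \lor r) is true at s4.
Satisfying worlds: {s1, s2, s3, s4, s5, s6, s7, s8}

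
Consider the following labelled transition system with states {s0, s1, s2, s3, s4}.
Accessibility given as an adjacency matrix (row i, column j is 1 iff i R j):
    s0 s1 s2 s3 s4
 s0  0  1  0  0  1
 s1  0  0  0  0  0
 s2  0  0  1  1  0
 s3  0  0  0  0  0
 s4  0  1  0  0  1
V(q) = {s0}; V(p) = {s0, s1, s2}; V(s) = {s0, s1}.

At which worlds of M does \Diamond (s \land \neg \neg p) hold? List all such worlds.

Let φ = \Diamond (s \land \neg \neg p). Evaluate φ at each world:
  s0 (successors {s1, s4}): φ is true.
  s1 (successors ∅): φ is false.
  s2 (successors {s2, s3}): φ is false.
  s3 (successors ∅): φ is false.
  s4 (successors {s1, s4}): φ is true.
For instance, at s2:
  At s2: \Diamond (s \land \neg \neg p) requires s \land \neg \neg p at some successor in {s2, s3}.
    At s2: s \land \neg \neg p is false.
    At s3: s \land \neg \neg p is false.
  So \Diamond (s \land \neg \neg p) is false at s2.
Satisfying worlds: {s0, s4}

s0, s4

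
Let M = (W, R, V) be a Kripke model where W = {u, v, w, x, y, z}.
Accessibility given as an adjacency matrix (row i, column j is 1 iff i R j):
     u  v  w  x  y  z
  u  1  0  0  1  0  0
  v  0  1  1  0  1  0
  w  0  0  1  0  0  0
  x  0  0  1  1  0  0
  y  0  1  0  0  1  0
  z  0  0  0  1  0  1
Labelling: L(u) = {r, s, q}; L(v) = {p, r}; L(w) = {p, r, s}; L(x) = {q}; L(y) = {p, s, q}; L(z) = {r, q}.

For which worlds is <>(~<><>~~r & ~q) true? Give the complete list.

none

Recall that <>ψ holds at a world iff ψ holds at some accessible world.
Let φ = <>(~<><>~~r & ~q). Evaluate φ at each world:
  u (successors {u, x}): φ is false.
  v (successors {v, w, y}): φ is false.
  w (successors {w}): φ is false.
  x (successors {w, x}): φ is false.
  y (successors {v, y}): φ is false.
  z (successors {x, z}): φ is false.
For instance, at x:
  At x: <>(~<><>~~r & ~q) requires ~<><>~~r & ~q at some successor in {w, x}.
    At w: ~<><>~~r & ~q is false.
    At x: ~<><>~~r & ~q is false.
  So <>(~<><>~~r & ~q) is false at x.
Satisfying worlds: none.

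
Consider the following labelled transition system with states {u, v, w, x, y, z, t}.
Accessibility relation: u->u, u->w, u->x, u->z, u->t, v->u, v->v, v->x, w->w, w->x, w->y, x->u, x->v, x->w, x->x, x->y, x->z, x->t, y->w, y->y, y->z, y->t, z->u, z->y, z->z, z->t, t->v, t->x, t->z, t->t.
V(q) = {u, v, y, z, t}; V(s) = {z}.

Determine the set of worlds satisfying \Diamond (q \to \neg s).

Recall that \Diamond ψ holds at a world iff ψ holds at some accessible world.
Let φ = \Diamond (q \to \neg s). Evaluate φ at each world:
  u (successors {u, w, x, z, t}): φ is true.
  v (successors {u, v, x}): φ is true.
  w (successors {w, x, y}): φ is true.
  x (successors {u, v, w, x, y, z, t}): φ is true.
  y (successors {w, y, z, t}): φ is true.
  z (successors {u, y, z, t}): φ is true.
  t (successors {v, x, z, t}): φ is true.
For instance, at x:
  At x: \Diamond (q \to \neg s) requires q \to \neg s at some successor in {u, v, w, x, y, z, t}.
    q \to \neg s holds at u, so \Diamond (q \to \neg s) is true at x.
Satisfying worlds: {u, v, w, x, y, z, t}

u, v, w, x, y, z, t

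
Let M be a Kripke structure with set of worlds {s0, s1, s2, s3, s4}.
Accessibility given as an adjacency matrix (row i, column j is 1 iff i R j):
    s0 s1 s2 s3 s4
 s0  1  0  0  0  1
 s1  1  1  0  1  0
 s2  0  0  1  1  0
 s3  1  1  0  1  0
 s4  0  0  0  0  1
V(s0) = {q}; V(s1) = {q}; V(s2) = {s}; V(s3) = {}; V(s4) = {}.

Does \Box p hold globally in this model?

Recall that \Box ψ holds at a world iff ψ holds at every accessible world, and \Diamond ψ holds iff ψ holds at some accessible world.
Let φ = \Box p. Evaluate φ at each world:
  s0 (successors {s0, s4}): φ is false.
  s1 (successors {s0, s1, s3}): φ is false.
  s2 (successors {s2, s3}): φ is false.
  s3 (successors {s0, s1, s3}): φ is false.
  s4 (successors {s4}): φ is false.
Detail at s0 (counterexample):
  At s0: \Box p requires p at every successor {s0, s4}.
    p fails at s0, so \Box p is false at s0.

No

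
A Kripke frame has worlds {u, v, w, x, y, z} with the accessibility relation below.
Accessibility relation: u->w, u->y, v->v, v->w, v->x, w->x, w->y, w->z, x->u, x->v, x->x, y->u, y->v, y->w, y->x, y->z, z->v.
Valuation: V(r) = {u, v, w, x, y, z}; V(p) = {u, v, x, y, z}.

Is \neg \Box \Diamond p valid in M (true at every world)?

Let φ = \neg \Box \Diamond p. Evaluate φ at each world:
  u (successors {w, y}): φ is false.
  v (successors {v, w, x}): φ is false.
  w (successors {x, y, z}): φ is false.
  x (successors {u, v, x}): φ is false.
  y (successors {u, v, w, x, z}): φ is false.
  z (successors {v}): φ is false.
Detail at u (counterexample):
  At u: \Box \Diamond p is true, so \neg \Box \Diamond p is false.
    At u: \Box \Diamond p requires \Diamond p at every successor {w, y}.
      At w: \Diamond p is true.
      At y: \Diamond p is true.
    So \Box \Diamond p is true at u.

No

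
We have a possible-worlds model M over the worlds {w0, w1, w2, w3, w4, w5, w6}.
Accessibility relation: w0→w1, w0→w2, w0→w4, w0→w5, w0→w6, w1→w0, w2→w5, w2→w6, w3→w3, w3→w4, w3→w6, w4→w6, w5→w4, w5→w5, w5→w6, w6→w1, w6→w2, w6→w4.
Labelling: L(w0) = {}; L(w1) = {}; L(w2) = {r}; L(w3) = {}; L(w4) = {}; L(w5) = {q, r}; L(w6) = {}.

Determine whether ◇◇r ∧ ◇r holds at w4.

At w4: ◇◇r is true, ◇r is false, so ◇◇r ∧ ◇r is false.
  At w4: ◇◇r requires ◇r at some successor in {w6}.
    ◇r holds at w6, so ◇◇r is true at w4.
      At w6: ◇r requires r at some successor in {w1, w2, w4}.
        r holds at w2, so ◇r is true at w6.
  At w4: ◇r requires r at some successor in {w6}.
    At w6: r is false.
  So ◇r is false at w4.

No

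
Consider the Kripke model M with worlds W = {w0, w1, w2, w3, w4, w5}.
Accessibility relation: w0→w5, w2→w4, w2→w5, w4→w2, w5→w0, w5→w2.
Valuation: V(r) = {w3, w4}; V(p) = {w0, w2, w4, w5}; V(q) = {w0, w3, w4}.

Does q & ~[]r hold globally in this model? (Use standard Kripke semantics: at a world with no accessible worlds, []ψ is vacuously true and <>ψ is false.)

Let φ = q & ~[]r. Evaluate φ at each world:
  w0 (successors {w5}): φ is true.
  w1 (successors ∅): φ is false.
  w2 (successors {w4, w5}): φ is false.
  w3 (successors ∅): φ is false.
  w4 (successors {w2}): φ is true.
  w5 (successors {w0, w2}): φ is false.
Detail at w1 (counterexample):
  At w1: q is false, ~[]r is false, so q & ~[]r is false.
    At w1: []r is true, so ~[]r is false.
      At w1: no accessible worlds, so []r holds vacuously.

No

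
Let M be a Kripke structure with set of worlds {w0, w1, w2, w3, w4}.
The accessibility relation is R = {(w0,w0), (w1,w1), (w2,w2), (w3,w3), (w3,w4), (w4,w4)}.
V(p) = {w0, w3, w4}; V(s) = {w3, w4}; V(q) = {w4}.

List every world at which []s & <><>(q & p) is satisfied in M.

Recall that []ψ holds at a world iff ψ holds at every accessible world, and <>ψ holds iff ψ holds at some accessible world.
Let φ = []s & <><>(q & p). Evaluate φ at each world:
  w0 (successors {w0}): φ is false.
  w1 (successors {w1}): φ is false.
  w2 (successors {w2}): φ is false.
  w3 (successors {w3, w4}): φ is true.
  w4 (successors {w4}): φ is true.
For instance, at w2:
  At w2: []s is false, <><>(q & p) is false, so []s & <><>(q & p) is false.
    At w2: []s requires s at every successor {w2}.
      s fails at w2, so []s is false at w2.
    At w2: <><>(q & p) requires <>(q & p) at some successor in {w2}.
      At w2: <>(q & p) is false.
    So <><>(q & p) is false at w2.
Satisfying worlds: {w3, w4}

w3, w4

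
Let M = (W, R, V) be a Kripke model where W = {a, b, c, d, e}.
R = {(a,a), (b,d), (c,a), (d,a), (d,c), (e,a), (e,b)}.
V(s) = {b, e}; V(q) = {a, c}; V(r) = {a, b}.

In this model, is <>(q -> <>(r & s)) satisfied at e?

At e: <>(q -> <>(r & s)) requires q -> <>(r & s) at some successor in {a, b}.
  q -> <>(r & s) holds at b, so <>(q -> <>(r & s)) is true at e.
    At b: q is false, <>(r & s) is false, so q -> <>(r & s) is true.
      At b: <>(r & s) requires r & s at some successor in {d}.
        At d: r & s is false.
      So <>(r & s) is false at b.

Yes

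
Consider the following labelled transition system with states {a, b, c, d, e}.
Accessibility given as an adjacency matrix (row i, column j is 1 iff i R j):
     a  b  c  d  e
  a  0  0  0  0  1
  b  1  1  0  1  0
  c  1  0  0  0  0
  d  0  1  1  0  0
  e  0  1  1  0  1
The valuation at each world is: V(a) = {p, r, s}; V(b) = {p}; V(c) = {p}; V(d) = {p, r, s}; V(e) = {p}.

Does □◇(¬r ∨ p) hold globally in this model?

Yes

Let φ = □◇(¬r ∨ p). Evaluate φ at each world:
  a (successors {e}): φ is true.
  b (successors {a, b, d}): φ is true.
  c (successors {a}): φ is true.
  d (successors {b, c}): φ is true.
  e (successors {b, c, e}): φ is true.
For instance, at c:
  At c: □◇(¬r ∨ p) requires ◇(¬r ∨ p) at every successor {a}.
      At a: ◇(¬r ∨ p) requires ¬r ∨ p at some successor in {e}.
        ¬r ∨ p holds at e, so ◇(¬r ∨ p) is true at a.
  So □◇(¬r ∨ p) is true at c.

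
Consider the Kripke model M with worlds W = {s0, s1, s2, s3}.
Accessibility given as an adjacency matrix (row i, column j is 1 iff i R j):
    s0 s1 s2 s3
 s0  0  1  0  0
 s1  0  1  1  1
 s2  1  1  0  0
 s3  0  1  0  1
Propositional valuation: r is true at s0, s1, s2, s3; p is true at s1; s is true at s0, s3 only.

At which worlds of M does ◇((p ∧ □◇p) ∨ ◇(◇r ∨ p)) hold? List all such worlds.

s0, s1, s2, s3

Recall that □ψ holds at a world iff ψ holds at every accessible world, and ◇ψ holds iff ψ holds at some accessible world.
Let φ = ◇((p ∧ □◇p) ∨ ◇(◇r ∨ p)). Evaluate φ at each world:
  s0 (successors {s1}): φ is true.
  s1 (successors {s1, s2, s3}): φ is true.
  s2 (successors {s0, s1}): φ is true.
  s3 (successors {s1, s3}): φ is true.
For instance, at s1:
  At s1: ◇((p ∧ □◇p) ∨ ◇(◇r ∨ p)) requires (p ∧ □◇p) ∨ ◇(◇r ∨ p) at some successor in {s1, s2, s3}.
    (p ∧ □◇p) ∨ ◇(◇r ∨ p) holds at s1, so ◇((p ∧ □◇p) ∨ ◇(◇r ∨ p)) is true at s1.
      At s1: p ∧ □◇p is true, ◇(◇r ∨ p) is true, so (p ∧ □◇p) ∨ ◇(◇r ∨ p) is true.
Satisfying worlds: {s0, s1, s2, s3}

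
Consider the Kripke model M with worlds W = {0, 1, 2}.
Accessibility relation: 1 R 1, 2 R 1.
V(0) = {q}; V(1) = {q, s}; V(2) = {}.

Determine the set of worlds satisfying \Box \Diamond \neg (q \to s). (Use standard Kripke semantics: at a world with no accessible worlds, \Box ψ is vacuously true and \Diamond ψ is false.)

Let φ = \Box \Diamond \neg (q \to s). Evaluate φ at each world:
  0 (successors ∅): φ is true.
  1 (successors {1}): φ is false.
  2 (successors {1}): φ is false.
For instance, at 1:
  At 1: \Box \Diamond \neg (q \to s) requires \Diamond \neg (q \to s) at every successor {1}.
    \Diamond \neg (q \to s) fails at 1, so \Box \Diamond \neg (q \to s) is false at 1.
      At 1: \Diamond \neg (q \to s) requires \neg (q \to s) at some successor in {1}.
        At 1: \neg (q \to s) is false.
      So \Diamond \neg (q \to s) is false at 1.
Satisfying worlds: {0}

0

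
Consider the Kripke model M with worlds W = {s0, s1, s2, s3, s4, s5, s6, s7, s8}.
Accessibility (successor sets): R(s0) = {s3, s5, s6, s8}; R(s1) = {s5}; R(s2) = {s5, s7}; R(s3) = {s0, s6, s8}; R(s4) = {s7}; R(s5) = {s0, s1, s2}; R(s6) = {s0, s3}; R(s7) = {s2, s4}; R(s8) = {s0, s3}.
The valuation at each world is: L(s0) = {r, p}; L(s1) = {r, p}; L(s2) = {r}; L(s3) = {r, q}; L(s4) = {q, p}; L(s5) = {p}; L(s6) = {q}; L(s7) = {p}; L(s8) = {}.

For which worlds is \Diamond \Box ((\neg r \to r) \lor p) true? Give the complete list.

s0, s1, s2, s3, s4, s5, s7

Let φ = \Diamond \Box ((\neg r \to r) \lor p). Evaluate φ at each world:
  s0 (successors {s3, s5, s6, s8}): φ is true.
  s1 (successors {s5}): φ is true.
  s2 (successors {s5, s7}): φ is true.
  s3 (successors {s0, s6, s8}): φ is true.
  s4 (successors {s7}): φ is true.
  s5 (successors {s0, s1, s2}): φ is true.
  s6 (successors {s0, s3}): φ is false.
  s7 (successors {s2, s4}): φ is true.
  s8 (successors {s0, s3}): φ is false.
For instance, at s1:
  At s1: \Diamond \Box ((\neg r \to r) \lor p) requires \Box ((\neg r \to r) \lor p) at some successor in {s5}.
    \Box ((\neg r \to r) \lor p) holds at s5, so \Diamond \Box ((\neg r \to r) \lor p) is true at s1.
      At s5: \Box ((\neg r \to r) \lor p) requires (\neg r \to r) \lor p at every successor {s0, s1, s2}.
        At s0: (\neg r \to r) \lor p is true.
        At s1: (\neg r \to r) \lor p is true.
        At s2: (\neg r \to r) \lor p is true.
      So \Box ((\neg r \to r) \lor p) is true at s5.
Satisfying worlds: {s0, s1, s2, s3, s4, s5, s7}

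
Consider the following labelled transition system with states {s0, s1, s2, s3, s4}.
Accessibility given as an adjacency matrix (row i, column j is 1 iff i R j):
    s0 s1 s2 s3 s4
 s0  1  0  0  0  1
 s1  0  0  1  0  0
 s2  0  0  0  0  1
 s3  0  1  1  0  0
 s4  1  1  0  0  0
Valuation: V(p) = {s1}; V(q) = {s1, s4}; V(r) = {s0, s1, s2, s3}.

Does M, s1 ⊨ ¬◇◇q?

No

Recall that ◇ψ holds at a world iff ψ holds at some accessible world.
At s1: ◇◇q is true, so ¬◇◇q is false.
  At s1: ◇◇q requires ◇q at some successor in {s2}.
    ◇q holds at s2, so ◇◇q is true at s1.
      At s2: ◇q requires q at some successor in {s4}.
        q holds at s4, so ◇q is true at s2.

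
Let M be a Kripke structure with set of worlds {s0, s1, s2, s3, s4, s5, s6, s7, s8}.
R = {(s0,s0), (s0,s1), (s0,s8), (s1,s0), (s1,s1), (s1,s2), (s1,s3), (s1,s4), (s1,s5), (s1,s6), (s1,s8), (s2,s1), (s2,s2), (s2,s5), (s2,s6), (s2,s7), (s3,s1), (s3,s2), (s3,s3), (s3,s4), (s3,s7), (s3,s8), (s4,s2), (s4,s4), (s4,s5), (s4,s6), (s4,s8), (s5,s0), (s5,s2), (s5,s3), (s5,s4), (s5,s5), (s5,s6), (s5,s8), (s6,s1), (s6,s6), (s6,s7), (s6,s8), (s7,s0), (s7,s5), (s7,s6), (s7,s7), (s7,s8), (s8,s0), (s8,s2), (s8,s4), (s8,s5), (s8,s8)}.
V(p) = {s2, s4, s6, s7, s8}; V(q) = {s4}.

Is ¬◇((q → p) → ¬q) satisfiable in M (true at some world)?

Let φ = ¬◇((q → p) → ¬q). Evaluate φ at each world:
  s0 (successors {s0, s1, s8}): φ is false.
  s1 (successors {s0, s1, s2, s3, s4, s5, s6, s8}): φ is false.
  s2 (successors {s1, s2, s5, s6, s7}): φ is false.
  s3 (successors {s1, s2, s3, s4, s7, s8}): φ is false.
  s4 (successors {s2, s4, s5, s6, s8}): φ is false.
  s5 (successors {s0, s2, s3, s4, s5, s6, s8}): φ is false.
  s6 (successors {s1, s6, s7, s8}): φ is false.
  s7 (successors {s0, s5, s6, s7, s8}): φ is false.
  s8 (successors {s0, s2, s4, s5, s8}): φ is false.
For instance, at s5:
  At s5: ◇((q → p) → ¬q) is true, so ¬◇((q → p) → ¬q) is false.
    At s5: ◇((q → p) → ¬q) requires (q → p) → ¬q at some successor in {s0, s2, s3, s4, s5, s6, s8}.
      (q → p) → ¬q holds at s0, so ◇((q → p) → ¬q) is true at s5.

No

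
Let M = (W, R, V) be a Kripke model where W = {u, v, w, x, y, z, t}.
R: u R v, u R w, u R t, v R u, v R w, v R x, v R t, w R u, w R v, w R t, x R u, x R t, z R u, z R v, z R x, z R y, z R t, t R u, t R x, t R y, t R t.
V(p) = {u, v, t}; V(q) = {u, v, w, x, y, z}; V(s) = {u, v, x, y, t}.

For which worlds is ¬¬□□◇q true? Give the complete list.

Let φ = ¬¬□□◇q. Evaluate φ at each world:
  u (successors {v, w, t}): φ is false.
  v (successors {u, w, x, t}): φ is false.
  w (successors {u, v, t}): φ is false.
  x (successors {u, t}): φ is false.
  y (successors ∅): φ is true.
  z (successors {u, v, x, y, t}): φ is false.
  t (successors {u, x, y, t}): φ is false.
For instance, at u:
  At u: ¬□□◇q is true, so ¬¬□□◇q is false.
    At u: □□◇q is false, so ¬□□◇q is true.
      At u: □□◇q requires □◇q at every successor {v, w, t}.
        □◇q fails at t, so □□◇q is false at u.
Satisfying worlds: {y}

y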